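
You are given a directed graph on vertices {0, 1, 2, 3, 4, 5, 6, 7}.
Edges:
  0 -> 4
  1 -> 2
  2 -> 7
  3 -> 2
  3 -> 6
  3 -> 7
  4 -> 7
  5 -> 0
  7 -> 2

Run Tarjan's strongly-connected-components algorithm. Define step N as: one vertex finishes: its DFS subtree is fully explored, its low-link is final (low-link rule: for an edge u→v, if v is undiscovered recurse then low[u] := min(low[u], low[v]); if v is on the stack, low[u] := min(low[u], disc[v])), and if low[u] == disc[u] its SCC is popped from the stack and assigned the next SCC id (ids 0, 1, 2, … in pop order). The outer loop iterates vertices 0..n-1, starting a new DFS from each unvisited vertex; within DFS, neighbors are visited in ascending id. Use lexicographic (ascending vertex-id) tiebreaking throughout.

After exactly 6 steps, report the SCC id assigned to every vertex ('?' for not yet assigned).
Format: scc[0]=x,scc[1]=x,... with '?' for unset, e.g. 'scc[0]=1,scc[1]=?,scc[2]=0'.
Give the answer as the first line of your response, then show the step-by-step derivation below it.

scc[0]=2,scc[1]=3,scc[2]=0,scc[3]=?,scc[4]=1,scc[5]=?,scc[6]=4,scc[7]=0

step 1: low=(low[0]=0,low[1]=?,low[2]=2,low[3]=?,low[4]=1,low[5]=?,low[6]=?,low[7]=2); scc=(scc[0]=?,scc[1]=?,scc[2]=?,scc[3]=?,scc[4]=?,scc[5]=?,scc[6]=?,scc[7]=?)
step 2: low=(low[0]=0,low[1]=?,low[2]=2,low[3]=?,low[4]=1,low[5]=?,low[6]=?,low[7]=2); scc=(scc[0]=?,scc[1]=?,scc[2]=0,scc[3]=?,scc[4]=?,scc[5]=?,scc[6]=?,scc[7]=0)
step 3: low=(low[0]=0,low[1]=?,low[2]=2,low[3]=?,low[4]=1,low[5]=?,low[6]=?,low[7]=2); scc=(scc[0]=?,scc[1]=?,scc[2]=0,scc[3]=?,scc[4]=1,scc[5]=?,scc[6]=?,scc[7]=0)
step 4: low=(low[0]=0,low[1]=?,low[2]=2,low[3]=?,low[4]=1,low[5]=?,low[6]=?,low[7]=2); scc=(scc[0]=2,scc[1]=?,scc[2]=0,scc[3]=?,scc[4]=1,scc[5]=?,scc[6]=?,scc[7]=0)
step 5: low=(low[0]=0,low[1]=4,low[2]=2,low[3]=?,low[4]=1,low[5]=?,low[6]=?,low[7]=2); scc=(scc[0]=2,scc[1]=3,scc[2]=0,scc[3]=?,scc[4]=1,scc[5]=?,scc[6]=?,scc[7]=0)
step 6: low=(low[0]=0,low[1]=4,low[2]=2,low[3]=5,low[4]=1,low[5]=?,low[6]=6,low[7]=2); scc=(scc[0]=2,scc[1]=3,scc[2]=0,scc[3]=?,scc[4]=1,scc[5]=?,scc[6]=4,scc[7]=0)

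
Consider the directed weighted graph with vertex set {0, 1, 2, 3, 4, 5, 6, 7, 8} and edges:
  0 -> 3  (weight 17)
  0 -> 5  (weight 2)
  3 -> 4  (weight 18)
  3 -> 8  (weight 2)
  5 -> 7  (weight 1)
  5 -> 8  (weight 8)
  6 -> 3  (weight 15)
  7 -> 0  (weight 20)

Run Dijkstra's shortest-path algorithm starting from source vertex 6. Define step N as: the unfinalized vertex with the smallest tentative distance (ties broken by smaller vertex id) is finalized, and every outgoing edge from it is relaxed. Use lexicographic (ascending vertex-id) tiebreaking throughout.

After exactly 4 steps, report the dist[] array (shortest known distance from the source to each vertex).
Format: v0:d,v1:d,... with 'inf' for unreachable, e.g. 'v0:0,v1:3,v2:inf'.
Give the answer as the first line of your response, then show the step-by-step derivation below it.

v0:inf,v1:inf,v2:inf,v3:15,v4:33,v5:inf,v6:0,v7:inf,v8:17

step 1: dist = v0:inf,v1:inf,v2:inf,v3:15,v4:inf,v5:inf,v6:0,v7:inf,v8:inf
step 2: dist = v0:inf,v1:inf,v2:inf,v3:15,v4:33,v5:inf,v6:0,v7:inf,v8:17
step 3: dist = v0:inf,v1:inf,v2:inf,v3:15,v4:33,v5:inf,v6:0,v7:inf,v8:17
step 4: dist = v0:inf,v1:inf,v2:inf,v3:15,v4:33,v5:inf,v6:0,v7:inf,v8:17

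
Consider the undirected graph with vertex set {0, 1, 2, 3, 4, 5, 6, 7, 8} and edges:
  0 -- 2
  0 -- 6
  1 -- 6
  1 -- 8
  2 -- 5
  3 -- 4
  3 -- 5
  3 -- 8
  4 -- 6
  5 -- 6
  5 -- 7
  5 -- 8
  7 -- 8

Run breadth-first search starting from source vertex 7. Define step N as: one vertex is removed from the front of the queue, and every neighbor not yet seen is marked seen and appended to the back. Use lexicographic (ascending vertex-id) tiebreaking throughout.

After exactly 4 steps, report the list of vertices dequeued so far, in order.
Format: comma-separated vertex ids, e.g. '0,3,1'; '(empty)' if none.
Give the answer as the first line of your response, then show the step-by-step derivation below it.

7,5,8,2

step 1: dequeue 7; queue=[5,8]; order=7
step 2: dequeue 5; queue=[8,2,3,6]; order=7,5
step 3: dequeue 8; queue=[2,3,6,1]; order=7,5,8
step 4: dequeue 2; queue=[3,6,1,0]; order=7,5,8,2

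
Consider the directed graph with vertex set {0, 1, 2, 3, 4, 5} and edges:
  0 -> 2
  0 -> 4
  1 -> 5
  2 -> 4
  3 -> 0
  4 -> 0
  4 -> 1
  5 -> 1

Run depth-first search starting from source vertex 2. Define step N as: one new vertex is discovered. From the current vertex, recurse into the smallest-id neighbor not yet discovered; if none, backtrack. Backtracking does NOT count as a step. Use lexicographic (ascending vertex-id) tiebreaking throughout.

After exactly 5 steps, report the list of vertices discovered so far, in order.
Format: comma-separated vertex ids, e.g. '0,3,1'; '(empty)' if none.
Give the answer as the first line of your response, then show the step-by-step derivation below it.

2,4,0,1,5

step 1: discover 2; path=2; order=2
step 2: discover 4; path=2>4; order=2,4
step 3: discover 0; path=2>4>0; order=2,4,0
step 4: discover 1; path=2>4>1; order=2,4,0,1
step 5: discover 5; path=2>4>1>5; order=2,4,0,1,5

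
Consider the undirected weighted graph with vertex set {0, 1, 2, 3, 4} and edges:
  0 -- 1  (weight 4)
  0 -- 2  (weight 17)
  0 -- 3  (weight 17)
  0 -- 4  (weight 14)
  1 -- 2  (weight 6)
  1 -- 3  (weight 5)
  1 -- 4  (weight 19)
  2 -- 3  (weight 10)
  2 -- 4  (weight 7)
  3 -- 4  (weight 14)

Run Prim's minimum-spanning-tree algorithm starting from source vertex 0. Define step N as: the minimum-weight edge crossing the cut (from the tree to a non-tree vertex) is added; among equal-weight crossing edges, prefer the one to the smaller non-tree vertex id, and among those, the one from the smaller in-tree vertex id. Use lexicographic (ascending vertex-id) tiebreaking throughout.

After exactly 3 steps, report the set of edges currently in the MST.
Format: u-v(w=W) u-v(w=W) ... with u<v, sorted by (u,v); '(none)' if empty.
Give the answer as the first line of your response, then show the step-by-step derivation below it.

0-1(w=4) 1-2(w=6) 1-3(w=5)

step 1: add edge 0-1 (w=4); MST = {0-1(w=4)}
step 2: add edge 1-3 (w=5); MST = {0-1(w=4) 1-3(w=5)}
step 3: add edge 1-2 (w=6); MST = {0-1(w=4) 1-2(w=6) 1-3(w=5)}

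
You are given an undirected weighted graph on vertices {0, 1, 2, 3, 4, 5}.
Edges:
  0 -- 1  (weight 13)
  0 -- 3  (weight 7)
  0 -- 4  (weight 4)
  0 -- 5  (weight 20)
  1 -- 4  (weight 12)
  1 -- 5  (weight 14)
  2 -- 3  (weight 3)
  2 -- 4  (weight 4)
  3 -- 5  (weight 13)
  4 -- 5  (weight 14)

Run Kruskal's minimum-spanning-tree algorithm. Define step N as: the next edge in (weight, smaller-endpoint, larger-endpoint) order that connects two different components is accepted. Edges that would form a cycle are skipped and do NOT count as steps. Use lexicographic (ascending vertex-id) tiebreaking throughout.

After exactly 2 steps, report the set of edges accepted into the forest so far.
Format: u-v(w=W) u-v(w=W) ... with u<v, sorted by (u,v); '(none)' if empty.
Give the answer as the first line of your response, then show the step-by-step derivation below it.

0-4(w=4) 2-3(w=3)

step 1: add edge 2-3 (w=3); MST = {2-3(w=3)}
step 2: add edge 0-4 (w=4); MST = {0-4(w=4) 2-3(w=3)}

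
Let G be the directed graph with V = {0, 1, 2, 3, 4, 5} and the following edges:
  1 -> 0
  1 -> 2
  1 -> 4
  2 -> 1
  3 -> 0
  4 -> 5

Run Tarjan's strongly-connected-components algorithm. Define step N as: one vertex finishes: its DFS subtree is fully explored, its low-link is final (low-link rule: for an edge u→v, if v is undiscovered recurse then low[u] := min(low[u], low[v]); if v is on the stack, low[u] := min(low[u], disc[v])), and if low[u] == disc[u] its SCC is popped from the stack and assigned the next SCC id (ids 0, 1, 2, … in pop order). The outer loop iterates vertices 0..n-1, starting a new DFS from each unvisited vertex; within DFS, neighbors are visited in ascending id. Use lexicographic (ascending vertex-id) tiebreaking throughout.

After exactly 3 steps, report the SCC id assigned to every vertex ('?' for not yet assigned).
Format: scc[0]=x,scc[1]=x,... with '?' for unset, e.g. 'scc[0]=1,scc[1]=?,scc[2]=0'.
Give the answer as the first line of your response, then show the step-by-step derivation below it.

scc[0]=0,scc[1]=?,scc[2]=?,scc[3]=?,scc[4]=?,scc[5]=1

step 1: low=(low[0]=0,low[1]=?,low[2]=?,low[3]=?,low[4]=?,low[5]=?); scc=(scc[0]=0,scc[1]=?,scc[2]=?,scc[3]=?,scc[4]=?,scc[5]=?)
step 2: low=(low[0]=0,low[1]=1,low[2]=1,low[3]=?,low[4]=?,low[5]=?); scc=(scc[0]=0,scc[1]=?,scc[2]=?,scc[3]=?,scc[4]=?,scc[5]=?)
step 3: low=(low[0]=0,low[1]=1,low[2]=1,low[3]=?,low[4]=3,low[5]=4); scc=(scc[0]=0,scc[1]=?,scc[2]=?,scc[3]=?,scc[4]=?,scc[5]=1)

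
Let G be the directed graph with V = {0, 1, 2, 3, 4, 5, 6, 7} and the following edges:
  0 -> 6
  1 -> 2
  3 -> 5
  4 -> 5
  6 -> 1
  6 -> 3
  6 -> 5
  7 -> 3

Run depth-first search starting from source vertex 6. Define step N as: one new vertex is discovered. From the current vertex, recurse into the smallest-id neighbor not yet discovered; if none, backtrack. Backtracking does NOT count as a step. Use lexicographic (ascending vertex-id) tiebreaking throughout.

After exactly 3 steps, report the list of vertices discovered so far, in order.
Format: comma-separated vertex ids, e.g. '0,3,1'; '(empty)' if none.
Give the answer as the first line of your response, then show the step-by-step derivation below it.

6,1,2

step 1: discover 6; path=6; order=6
step 2: discover 1; path=6>1; order=6,1
step 3: discover 2; path=6>1>2; order=6,1,2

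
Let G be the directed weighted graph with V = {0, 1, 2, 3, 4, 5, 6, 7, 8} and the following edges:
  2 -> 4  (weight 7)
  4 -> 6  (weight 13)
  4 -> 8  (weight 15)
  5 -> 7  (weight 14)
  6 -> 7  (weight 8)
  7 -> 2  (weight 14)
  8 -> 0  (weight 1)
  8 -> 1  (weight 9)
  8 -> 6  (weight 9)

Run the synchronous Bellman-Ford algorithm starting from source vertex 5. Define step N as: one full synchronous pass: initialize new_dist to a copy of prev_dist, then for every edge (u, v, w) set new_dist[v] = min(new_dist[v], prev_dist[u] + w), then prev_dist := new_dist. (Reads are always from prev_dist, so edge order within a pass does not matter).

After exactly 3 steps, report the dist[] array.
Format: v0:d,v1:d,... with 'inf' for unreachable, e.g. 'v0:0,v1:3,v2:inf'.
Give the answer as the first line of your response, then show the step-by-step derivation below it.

v0:inf,v1:inf,v2:28,v3:inf,v4:35,v5:0,v6:inf,v7:14,v8:inf

step 1: dist = v0:inf,v1:inf,v2:inf,v3:inf,v4:inf,v5:0,v6:inf,v7:14,v8:inf
step 2: dist = v0:inf,v1:inf,v2:28,v3:inf,v4:inf,v5:0,v6:inf,v7:14,v8:inf
step 3: dist = v0:inf,v1:inf,v2:28,v3:inf,v4:35,v5:0,v6:inf,v7:14,v8:inf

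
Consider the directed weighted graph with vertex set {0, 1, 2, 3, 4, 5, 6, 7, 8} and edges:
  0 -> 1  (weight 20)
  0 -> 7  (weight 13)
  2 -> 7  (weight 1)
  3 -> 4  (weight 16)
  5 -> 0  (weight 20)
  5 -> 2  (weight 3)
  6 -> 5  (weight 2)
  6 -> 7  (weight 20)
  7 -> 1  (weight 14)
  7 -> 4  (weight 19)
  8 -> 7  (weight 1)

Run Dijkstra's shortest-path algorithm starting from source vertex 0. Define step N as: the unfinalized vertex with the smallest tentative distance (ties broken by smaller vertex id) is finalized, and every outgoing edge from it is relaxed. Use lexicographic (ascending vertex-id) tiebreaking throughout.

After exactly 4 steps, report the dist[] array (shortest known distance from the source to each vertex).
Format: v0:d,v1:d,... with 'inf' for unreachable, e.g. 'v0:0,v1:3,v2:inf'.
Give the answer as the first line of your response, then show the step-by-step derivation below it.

v0:0,v1:20,v2:inf,v3:inf,v4:32,v5:inf,v6:inf,v7:13,v8:inf

step 1: dist = v0:0,v1:20,v2:inf,v3:inf,v4:inf,v5:inf,v6:inf,v7:13,v8:inf
step 2: dist = v0:0,v1:20,v2:inf,v3:inf,v4:32,v5:inf,v6:inf,v7:13,v8:inf
step 3: dist = v0:0,v1:20,v2:inf,v3:inf,v4:32,v5:inf,v6:inf,v7:13,v8:inf
step 4: dist = v0:0,v1:20,v2:inf,v3:inf,v4:32,v5:inf,v6:inf,v7:13,v8:inf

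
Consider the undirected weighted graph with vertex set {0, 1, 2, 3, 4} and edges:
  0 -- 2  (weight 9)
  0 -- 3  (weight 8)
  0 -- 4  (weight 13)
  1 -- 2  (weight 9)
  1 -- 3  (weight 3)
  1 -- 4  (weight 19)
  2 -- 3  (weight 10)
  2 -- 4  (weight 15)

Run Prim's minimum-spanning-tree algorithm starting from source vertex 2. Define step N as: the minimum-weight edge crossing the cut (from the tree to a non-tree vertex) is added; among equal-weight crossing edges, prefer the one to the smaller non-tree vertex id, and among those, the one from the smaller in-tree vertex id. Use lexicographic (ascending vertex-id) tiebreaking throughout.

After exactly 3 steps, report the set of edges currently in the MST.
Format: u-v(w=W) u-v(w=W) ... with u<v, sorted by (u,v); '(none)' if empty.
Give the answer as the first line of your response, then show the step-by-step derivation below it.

0-2(w=9) 0-3(w=8) 1-3(w=3)

step 1: add edge 0-2 (w=9); MST = {0-2(w=9)}
step 2: add edge 0-3 (w=8); MST = {0-2(w=9) 0-3(w=8)}
step 3: add edge 1-3 (w=3); MST = {0-2(w=9) 0-3(w=8) 1-3(w=3)}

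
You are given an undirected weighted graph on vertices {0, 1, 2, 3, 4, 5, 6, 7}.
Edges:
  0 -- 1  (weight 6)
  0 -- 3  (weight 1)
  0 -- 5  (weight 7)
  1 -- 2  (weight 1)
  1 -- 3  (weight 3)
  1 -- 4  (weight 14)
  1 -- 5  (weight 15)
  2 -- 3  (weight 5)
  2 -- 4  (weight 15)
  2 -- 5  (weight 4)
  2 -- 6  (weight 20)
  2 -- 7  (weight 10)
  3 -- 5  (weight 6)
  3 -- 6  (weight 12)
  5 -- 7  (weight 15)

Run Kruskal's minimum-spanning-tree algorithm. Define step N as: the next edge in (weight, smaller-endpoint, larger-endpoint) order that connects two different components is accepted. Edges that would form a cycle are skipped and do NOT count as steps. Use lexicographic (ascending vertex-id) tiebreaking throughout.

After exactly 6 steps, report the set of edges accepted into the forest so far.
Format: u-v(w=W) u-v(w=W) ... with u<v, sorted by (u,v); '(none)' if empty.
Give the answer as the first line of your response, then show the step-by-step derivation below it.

0-3(w=1) 1-2(w=1) 1-3(w=3) 2-5(w=4) 2-7(w=10) 3-6(w=12)

step 1: add edge 0-3 (w=1); MST = {0-3(w=1)}
step 2: add edge 1-2 (w=1); MST = {0-3(w=1) 1-2(w=1)}
step 3: add edge 1-3 (w=3); MST = {0-3(w=1) 1-2(w=1) 1-3(w=3)}
step 4: add edge 2-5 (w=4); MST = {0-3(w=1) 1-2(w=1) 1-3(w=3) 2-5(w=4)}
step 5: add edge 2-7 (w=10); MST = {0-3(w=1) 1-2(w=1) 1-3(w=3) 2-5(w=4) 2-7(w=10)}
step 6: add edge 3-6 (w=12); MST = {0-3(w=1) 1-2(w=1) 1-3(w=3) 2-5(w=4) 2-7(w=10) 3-6(w=12)}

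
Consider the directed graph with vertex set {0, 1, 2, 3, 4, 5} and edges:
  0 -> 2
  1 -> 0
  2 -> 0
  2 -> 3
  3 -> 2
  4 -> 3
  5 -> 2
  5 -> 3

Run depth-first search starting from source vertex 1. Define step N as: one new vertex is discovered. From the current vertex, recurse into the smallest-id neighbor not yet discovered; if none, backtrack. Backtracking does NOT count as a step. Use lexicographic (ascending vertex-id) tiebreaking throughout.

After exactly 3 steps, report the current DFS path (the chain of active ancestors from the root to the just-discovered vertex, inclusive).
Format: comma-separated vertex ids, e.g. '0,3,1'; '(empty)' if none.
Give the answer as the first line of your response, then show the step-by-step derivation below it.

1,0,2

step 1: discover 1; path=1; order=1
step 2: discover 0; path=1>0; order=1,0
step 3: discover 2; path=1>0>2; order=1,0,2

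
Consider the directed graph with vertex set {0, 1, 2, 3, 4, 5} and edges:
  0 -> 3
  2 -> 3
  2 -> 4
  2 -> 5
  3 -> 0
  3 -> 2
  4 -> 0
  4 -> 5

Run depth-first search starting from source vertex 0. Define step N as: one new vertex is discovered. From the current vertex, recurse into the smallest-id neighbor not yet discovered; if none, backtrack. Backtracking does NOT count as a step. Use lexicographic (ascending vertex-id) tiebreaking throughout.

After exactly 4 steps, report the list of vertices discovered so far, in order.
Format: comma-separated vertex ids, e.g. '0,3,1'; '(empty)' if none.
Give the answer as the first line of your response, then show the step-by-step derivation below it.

0,3,2,4

step 1: discover 0; path=0; order=0
step 2: discover 3; path=0>3; order=0,3
step 3: discover 2; path=0>3>2; order=0,3,2
step 4: discover 4; path=0>3>2>4; order=0,3,2,4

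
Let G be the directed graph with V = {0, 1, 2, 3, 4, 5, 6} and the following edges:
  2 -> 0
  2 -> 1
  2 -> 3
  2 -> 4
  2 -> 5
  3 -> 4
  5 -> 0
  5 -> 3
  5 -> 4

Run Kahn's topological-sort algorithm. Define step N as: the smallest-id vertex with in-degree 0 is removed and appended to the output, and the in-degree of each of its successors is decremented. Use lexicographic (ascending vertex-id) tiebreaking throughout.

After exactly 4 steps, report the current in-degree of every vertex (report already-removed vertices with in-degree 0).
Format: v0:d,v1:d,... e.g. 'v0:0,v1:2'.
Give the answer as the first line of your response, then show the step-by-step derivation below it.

v0:0,v1:0,v2:0,v3:0,v4:1,v5:0,v6:0

step 1: output 2; order=[2]; indeg=(1,0,0,1,2,0,0)
step 2: output 1; order=[2,1]; indeg=(1,0,0,1,2,0,0)
step 3: output 5; order=[2,1,5]; indeg=(0,0,0,0,1,0,0)
step 4: output 0; order=[2,1,5,0]; indeg=(0,0,0,0,1,0,0)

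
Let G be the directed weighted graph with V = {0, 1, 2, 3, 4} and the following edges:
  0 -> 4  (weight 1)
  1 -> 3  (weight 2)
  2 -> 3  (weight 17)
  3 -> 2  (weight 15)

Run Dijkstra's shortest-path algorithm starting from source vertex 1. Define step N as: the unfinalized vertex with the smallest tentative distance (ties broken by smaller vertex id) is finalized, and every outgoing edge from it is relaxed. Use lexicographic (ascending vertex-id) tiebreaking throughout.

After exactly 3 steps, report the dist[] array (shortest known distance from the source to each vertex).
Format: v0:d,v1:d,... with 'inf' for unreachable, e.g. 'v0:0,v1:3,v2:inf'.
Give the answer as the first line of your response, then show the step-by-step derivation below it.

v0:inf,v1:0,v2:17,v3:2,v4:inf

step 1: dist = v0:inf,v1:0,v2:inf,v3:2,v4:inf
step 2: dist = v0:inf,v1:0,v2:17,v3:2,v4:inf
step 3: dist = v0:inf,v1:0,v2:17,v3:2,v4:inf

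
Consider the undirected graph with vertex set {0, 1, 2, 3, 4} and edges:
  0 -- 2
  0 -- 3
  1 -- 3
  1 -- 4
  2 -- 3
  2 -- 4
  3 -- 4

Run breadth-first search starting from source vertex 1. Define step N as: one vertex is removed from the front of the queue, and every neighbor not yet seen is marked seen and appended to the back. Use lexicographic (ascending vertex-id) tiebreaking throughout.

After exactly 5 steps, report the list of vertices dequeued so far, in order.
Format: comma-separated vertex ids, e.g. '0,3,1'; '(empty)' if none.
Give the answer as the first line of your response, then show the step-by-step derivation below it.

1,3,4,0,2

step 1: dequeue 1; queue=[3,4]; order=1
step 2: dequeue 3; queue=[4,0,2]; order=1,3
step 3: dequeue 4; queue=[0,2]; order=1,3,4
step 4: dequeue 0; queue=[2]; order=1,3,4,0
step 5: dequeue 2; queue=[(empty)]; order=1,3,4,0,2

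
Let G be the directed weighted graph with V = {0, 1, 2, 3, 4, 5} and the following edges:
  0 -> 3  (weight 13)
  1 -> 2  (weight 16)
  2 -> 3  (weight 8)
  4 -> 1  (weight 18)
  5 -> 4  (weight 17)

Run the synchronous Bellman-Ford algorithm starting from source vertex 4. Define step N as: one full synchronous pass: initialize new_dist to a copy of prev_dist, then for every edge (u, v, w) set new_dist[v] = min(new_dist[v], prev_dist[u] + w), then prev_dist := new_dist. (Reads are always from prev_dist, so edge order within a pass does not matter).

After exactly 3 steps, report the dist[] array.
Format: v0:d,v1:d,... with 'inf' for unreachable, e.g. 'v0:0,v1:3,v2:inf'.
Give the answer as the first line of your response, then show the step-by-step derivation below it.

v0:inf,v1:18,v2:34,v3:42,v4:0,v5:inf

step 1: dist = v0:inf,v1:18,v2:inf,v3:inf,v4:0,v5:inf
step 2: dist = v0:inf,v1:18,v2:34,v3:inf,v4:0,v5:inf
step 3: dist = v0:inf,v1:18,v2:34,v3:42,v4:0,v5:inf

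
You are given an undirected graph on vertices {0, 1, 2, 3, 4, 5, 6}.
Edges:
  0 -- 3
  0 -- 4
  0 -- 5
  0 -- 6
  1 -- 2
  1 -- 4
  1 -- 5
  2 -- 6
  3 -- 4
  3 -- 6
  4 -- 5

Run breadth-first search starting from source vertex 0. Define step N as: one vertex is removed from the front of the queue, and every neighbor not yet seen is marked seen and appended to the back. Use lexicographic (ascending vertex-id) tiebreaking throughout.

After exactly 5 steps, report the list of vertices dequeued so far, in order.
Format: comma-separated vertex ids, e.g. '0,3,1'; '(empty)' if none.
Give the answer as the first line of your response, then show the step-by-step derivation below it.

0,3,4,5,6

step 1: dequeue 0; queue=[3,4,5,6]; order=0
step 2: dequeue 3; queue=[4,5,6]; order=0,3
step 3: dequeue 4; queue=[5,6,1]; order=0,3,4
step 4: dequeue 5; queue=[6,1]; order=0,3,4,5
step 5: dequeue 6; queue=[1,2]; order=0,3,4,5,6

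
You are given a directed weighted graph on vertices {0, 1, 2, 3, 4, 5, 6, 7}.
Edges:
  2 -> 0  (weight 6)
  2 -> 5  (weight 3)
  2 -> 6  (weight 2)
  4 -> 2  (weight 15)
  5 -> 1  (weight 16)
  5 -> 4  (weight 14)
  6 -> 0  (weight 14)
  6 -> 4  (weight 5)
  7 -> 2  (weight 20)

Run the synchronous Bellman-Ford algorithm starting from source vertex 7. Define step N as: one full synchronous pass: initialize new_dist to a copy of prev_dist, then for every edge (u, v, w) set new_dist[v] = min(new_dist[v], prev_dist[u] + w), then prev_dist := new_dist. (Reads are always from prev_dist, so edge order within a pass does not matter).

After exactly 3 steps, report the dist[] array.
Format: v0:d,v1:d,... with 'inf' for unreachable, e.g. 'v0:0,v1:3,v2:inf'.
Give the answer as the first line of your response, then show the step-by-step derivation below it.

v0:26,v1:39,v2:20,v3:inf,v4:27,v5:23,v6:22,v7:0

step 1: dist = v0:inf,v1:inf,v2:20,v3:inf,v4:inf,v5:inf,v6:inf,v7:0
step 2: dist = v0:26,v1:inf,v2:20,v3:inf,v4:inf,v5:23,v6:22,v7:0
step 3: dist = v0:26,v1:39,v2:20,v3:inf,v4:27,v5:23,v6:22,v7:0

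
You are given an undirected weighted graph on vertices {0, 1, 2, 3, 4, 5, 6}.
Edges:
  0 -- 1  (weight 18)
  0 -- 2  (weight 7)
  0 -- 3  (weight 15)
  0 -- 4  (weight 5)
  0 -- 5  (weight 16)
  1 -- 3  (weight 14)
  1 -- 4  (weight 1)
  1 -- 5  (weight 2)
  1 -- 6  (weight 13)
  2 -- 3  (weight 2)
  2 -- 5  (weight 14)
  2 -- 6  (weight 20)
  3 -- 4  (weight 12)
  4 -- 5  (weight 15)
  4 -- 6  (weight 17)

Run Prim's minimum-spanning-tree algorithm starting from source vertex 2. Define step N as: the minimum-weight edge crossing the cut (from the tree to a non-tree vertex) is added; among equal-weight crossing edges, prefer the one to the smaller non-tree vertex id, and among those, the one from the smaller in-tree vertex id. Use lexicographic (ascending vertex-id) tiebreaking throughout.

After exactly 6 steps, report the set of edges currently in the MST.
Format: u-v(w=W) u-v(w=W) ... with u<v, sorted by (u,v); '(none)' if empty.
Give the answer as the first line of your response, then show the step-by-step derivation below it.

0-2(w=7) 0-4(w=5) 1-4(w=1) 1-5(w=2) 1-6(w=13) 2-3(w=2)

step 1: add edge 2-3 (w=2); MST = {2-3(w=2)}
step 2: add edge 0-2 (w=7); MST = {0-2(w=7) 2-3(w=2)}
step 3: add edge 0-4 (w=5); MST = {0-2(w=7) 0-4(w=5) 2-3(w=2)}
step 4: add edge 1-4 (w=1); MST = {0-2(w=7) 0-4(w=5) 1-4(w=1) 2-3(w=2)}
step 5: add edge 1-5 (w=2); MST = {0-2(w=7) 0-4(w=5) 1-4(w=1) 1-5(w=2) 2-3(w=2)}
step 6: add edge 1-6 (w=13); MST = {0-2(w=7) 0-4(w=5) 1-4(w=1) 1-5(w=2) 1-6(w=13) 2-3(w=2)}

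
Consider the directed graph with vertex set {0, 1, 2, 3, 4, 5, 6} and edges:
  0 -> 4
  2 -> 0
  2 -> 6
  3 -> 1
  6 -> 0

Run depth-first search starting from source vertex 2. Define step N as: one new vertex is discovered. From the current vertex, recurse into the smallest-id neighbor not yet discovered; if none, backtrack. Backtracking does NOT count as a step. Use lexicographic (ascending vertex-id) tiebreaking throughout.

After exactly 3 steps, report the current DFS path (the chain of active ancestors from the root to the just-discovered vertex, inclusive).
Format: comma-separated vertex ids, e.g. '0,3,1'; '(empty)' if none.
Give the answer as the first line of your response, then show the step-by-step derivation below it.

2,0,4

step 1: discover 2; path=2; order=2
step 2: discover 0; path=2>0; order=2,0
step 3: discover 4; path=2>0>4; order=2,0,4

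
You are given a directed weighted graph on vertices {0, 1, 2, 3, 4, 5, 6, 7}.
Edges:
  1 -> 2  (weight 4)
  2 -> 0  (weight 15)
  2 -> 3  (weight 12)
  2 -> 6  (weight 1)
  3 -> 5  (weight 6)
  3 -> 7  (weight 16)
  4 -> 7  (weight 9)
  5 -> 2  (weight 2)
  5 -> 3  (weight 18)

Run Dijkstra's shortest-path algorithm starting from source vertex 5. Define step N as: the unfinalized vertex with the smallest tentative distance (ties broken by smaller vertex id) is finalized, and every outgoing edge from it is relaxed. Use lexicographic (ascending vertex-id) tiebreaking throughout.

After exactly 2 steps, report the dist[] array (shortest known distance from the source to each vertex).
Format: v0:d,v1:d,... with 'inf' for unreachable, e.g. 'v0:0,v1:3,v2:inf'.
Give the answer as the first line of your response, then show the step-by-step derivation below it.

v0:17,v1:inf,v2:2,v3:14,v4:inf,v5:0,v6:3,v7:inf

step 1: dist = v0:inf,v1:inf,v2:2,v3:18,v4:inf,v5:0,v6:inf,v7:inf
step 2: dist = v0:17,v1:inf,v2:2,v3:14,v4:inf,v5:0,v6:3,v7:inf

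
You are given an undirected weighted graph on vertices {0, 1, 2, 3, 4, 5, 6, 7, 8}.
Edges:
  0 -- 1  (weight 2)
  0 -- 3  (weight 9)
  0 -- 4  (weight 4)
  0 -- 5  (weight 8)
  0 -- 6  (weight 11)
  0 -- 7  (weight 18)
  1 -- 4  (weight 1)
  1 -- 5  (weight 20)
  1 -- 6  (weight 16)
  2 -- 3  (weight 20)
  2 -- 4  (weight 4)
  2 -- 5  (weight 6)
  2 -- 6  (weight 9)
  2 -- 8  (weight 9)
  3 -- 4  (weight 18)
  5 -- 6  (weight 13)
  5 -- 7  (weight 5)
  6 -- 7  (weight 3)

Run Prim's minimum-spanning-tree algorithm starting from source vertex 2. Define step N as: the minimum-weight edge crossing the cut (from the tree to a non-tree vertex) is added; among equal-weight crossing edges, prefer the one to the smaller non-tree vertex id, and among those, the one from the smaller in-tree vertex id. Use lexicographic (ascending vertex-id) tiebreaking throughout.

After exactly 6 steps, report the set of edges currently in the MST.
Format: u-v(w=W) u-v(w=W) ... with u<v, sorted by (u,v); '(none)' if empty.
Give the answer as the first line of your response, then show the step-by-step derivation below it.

0-1(w=2) 1-4(w=1) 2-4(w=4) 2-5(w=6) 5-7(w=5) 6-7(w=3)

step 1: add edge 2-4 (w=4); MST = {2-4(w=4)}
step 2: add edge 1-4 (w=1); MST = {1-4(w=1) 2-4(w=4)}
step 3: add edge 0-1 (w=2); MST = {0-1(w=2) 1-4(w=1) 2-4(w=4)}
step 4: add edge 2-5 (w=6); MST = {0-1(w=2) 1-4(w=1) 2-4(w=4) 2-5(w=6)}
step 5: add edge 5-7 (w=5); MST = {0-1(w=2) 1-4(w=1) 2-4(w=4) 2-5(w=6) 5-7(w=5)}
step 6: add edge 6-7 (w=3); MST = {0-1(w=2) 1-4(w=1) 2-4(w=4) 2-5(w=6) 5-7(w=5) 6-7(w=3)}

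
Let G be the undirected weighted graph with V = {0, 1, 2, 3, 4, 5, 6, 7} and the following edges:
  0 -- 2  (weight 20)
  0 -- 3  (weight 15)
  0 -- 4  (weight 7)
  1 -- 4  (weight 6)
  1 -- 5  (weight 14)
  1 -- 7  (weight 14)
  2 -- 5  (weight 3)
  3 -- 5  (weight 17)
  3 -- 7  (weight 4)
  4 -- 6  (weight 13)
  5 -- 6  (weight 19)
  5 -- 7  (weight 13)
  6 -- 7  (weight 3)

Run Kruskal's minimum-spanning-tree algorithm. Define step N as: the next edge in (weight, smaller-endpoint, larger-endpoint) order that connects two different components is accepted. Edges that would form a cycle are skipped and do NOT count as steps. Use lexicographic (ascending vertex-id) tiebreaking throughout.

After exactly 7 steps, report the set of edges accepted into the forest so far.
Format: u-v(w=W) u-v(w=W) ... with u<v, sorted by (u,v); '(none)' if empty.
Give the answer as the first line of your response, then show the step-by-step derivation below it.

0-4(w=7) 1-4(w=6) 2-5(w=3) 3-7(w=4) 4-6(w=13) 5-7(w=13) 6-7(w=3)

step 1: add edge 2-5 (w=3); MST = {2-5(w=3)}
step 2: add edge 6-7 (w=3); MST = {2-5(w=3) 6-7(w=3)}
step 3: add edge 3-7 (w=4); MST = {2-5(w=3) 3-7(w=4) 6-7(w=3)}
step 4: add edge 1-4 (w=6); MST = {1-4(w=6) 2-5(w=3) 3-7(w=4) 6-7(w=3)}
step 5: add edge 0-4 (w=7); MST = {0-4(w=7) 1-4(w=6) 2-5(w=3) 3-7(w=4) 6-7(w=3)}
step 6: add edge 4-6 (w=13); MST = {0-4(w=7) 1-4(w=6) 2-5(w=3) 3-7(w=4) 4-6(w=13) 6-7(w=3)}
step 7: add edge 5-7 (w=13); MST = {0-4(w=7) 1-4(w=6) 2-5(w=3) 3-7(w=4) 4-6(w=13) 5-7(w=13) 6-7(w=3)}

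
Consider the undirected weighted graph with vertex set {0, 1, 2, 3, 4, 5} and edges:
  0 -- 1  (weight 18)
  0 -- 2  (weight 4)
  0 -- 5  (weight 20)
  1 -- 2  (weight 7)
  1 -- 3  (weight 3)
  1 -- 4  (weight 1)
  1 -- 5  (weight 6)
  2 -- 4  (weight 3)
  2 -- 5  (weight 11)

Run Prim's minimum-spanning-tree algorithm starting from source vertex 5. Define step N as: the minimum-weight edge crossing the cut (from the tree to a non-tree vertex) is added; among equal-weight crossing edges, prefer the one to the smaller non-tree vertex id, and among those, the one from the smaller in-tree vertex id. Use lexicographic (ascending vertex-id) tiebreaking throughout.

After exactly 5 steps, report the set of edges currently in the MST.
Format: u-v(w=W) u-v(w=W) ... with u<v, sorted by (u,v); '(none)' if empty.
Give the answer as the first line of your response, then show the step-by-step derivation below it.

0-2(w=4) 1-3(w=3) 1-4(w=1) 1-5(w=6) 2-4(w=3)

step 1: add edge 1-5 (w=6); MST = {1-5(w=6)}
step 2: add edge 1-4 (w=1); MST = {1-4(w=1) 1-5(w=6)}
step 3: add edge 2-4 (w=3); MST = {1-4(w=1) 1-5(w=6) 2-4(w=3)}
step 4: add edge 1-3 (w=3); MST = {1-3(w=3) 1-4(w=1) 1-5(w=6) 2-4(w=3)}
step 5: add edge 0-2 (w=4); MST = {0-2(w=4) 1-3(w=3) 1-4(w=1) 1-5(w=6) 2-4(w=3)}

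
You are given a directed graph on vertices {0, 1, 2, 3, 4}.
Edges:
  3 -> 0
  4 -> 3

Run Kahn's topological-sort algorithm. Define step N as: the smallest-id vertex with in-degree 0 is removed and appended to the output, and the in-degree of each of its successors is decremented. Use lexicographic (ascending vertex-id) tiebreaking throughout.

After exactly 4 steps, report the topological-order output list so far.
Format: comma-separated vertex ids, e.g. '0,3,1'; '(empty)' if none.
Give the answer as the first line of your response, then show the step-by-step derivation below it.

1,2,4,3

step 1: output 1; order=[1]; indeg=(1,0,0,1,0)
step 2: output 2; order=[1,2]; indeg=(1,0,0,1,0)
step 3: output 4; order=[1,2,4]; indeg=(1,0,0,0,0)
step 4: output 3; order=[1,2,4,3]; indeg=(0,0,0,0,0)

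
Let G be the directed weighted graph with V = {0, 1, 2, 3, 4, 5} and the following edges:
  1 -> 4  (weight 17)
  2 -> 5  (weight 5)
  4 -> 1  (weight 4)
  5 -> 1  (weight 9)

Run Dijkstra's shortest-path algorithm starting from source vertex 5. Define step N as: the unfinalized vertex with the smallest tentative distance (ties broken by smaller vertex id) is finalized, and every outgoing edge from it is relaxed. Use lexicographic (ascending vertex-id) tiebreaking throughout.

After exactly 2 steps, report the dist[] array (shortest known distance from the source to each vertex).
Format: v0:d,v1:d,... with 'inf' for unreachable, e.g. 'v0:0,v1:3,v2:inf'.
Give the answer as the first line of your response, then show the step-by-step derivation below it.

v0:inf,v1:9,v2:inf,v3:inf,v4:26,v5:0

step 1: dist = v0:inf,v1:9,v2:inf,v3:inf,v4:inf,v5:0
step 2: dist = v0:inf,v1:9,v2:inf,v3:inf,v4:26,v5:0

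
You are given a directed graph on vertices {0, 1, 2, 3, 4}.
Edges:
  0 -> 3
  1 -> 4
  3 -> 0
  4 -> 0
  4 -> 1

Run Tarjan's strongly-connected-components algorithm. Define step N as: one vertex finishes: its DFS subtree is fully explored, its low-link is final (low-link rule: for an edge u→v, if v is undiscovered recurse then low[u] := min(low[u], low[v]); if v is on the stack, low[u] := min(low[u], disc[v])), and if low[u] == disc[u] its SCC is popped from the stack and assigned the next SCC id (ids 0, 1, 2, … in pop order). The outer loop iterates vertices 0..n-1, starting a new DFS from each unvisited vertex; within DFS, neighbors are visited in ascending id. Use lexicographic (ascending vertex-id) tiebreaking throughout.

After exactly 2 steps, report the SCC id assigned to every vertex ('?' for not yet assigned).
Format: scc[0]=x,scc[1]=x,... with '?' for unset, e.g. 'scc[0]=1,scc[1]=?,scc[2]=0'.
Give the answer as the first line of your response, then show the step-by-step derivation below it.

scc[0]=0,scc[1]=?,scc[2]=?,scc[3]=0,scc[4]=?

step 1: low=(low[0]=0,low[1]=?,low[2]=?,low[3]=0,low[4]=?); scc=(scc[0]=?,scc[1]=?,scc[2]=?,scc[3]=?,scc[4]=?)
step 2: low=(low[0]=0,low[1]=?,low[2]=?,low[3]=0,low[4]=?); scc=(scc[0]=0,scc[1]=?,scc[2]=?,scc[3]=0,scc[4]=?)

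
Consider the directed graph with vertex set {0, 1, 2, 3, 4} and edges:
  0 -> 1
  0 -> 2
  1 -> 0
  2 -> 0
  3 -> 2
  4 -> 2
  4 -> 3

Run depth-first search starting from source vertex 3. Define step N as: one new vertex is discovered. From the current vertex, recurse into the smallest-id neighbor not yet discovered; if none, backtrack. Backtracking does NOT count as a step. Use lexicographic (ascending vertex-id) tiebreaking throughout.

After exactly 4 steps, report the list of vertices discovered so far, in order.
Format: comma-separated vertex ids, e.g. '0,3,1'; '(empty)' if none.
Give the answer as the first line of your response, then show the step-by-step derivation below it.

3,2,0,1

step 1: discover 3; path=3; order=3
step 2: discover 2; path=3>2; order=3,2
step 3: discover 0; path=3>2>0; order=3,2,0
step 4: discover 1; path=3>2>0>1; order=3,2,0,1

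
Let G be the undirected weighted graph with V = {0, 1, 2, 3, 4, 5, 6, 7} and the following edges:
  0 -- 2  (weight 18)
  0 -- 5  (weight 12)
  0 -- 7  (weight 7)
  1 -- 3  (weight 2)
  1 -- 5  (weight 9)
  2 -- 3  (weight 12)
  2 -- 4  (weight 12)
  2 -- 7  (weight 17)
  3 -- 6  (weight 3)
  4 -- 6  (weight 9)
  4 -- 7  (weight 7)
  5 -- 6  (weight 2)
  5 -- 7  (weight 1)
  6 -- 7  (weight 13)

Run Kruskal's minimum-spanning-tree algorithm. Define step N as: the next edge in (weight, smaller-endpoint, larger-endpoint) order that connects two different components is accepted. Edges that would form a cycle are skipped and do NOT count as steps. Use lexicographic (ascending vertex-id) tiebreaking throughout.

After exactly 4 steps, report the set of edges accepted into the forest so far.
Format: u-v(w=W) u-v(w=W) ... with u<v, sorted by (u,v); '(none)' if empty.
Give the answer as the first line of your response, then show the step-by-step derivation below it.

1-3(w=2) 3-6(w=3) 5-6(w=2) 5-7(w=1)

step 1: add edge 5-7 (w=1); MST = {5-7(w=1)}
step 2: add edge 1-3 (w=2); MST = {1-3(w=2) 5-7(w=1)}
step 3: add edge 5-6 (w=2); MST = {1-3(w=2) 5-6(w=2) 5-7(w=1)}
step 4: add edge 3-6 (w=3); MST = {1-3(w=2) 3-6(w=3) 5-6(w=2) 5-7(w=1)}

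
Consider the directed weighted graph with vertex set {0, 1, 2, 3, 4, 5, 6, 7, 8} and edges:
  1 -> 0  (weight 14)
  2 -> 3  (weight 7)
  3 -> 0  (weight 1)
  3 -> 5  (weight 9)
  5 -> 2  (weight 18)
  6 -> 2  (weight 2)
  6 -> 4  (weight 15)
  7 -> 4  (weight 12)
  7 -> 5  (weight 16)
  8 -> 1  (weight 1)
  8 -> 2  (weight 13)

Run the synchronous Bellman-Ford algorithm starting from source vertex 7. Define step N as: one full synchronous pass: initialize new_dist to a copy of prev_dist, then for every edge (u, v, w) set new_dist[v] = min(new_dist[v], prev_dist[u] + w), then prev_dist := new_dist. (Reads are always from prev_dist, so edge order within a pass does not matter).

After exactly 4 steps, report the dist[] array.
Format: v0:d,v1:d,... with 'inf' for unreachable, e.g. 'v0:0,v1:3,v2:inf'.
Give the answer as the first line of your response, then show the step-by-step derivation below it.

v0:42,v1:inf,v2:34,v3:41,v4:12,v5:16,v6:inf,v7:0,v8:inf

step 1: dist = v0:inf,v1:inf,v2:inf,v3:inf,v4:12,v5:16,v6:inf,v7:0,v8:inf
step 2: dist = v0:inf,v1:inf,v2:34,v3:inf,v4:12,v5:16,v6:inf,v7:0,v8:inf
step 3: dist = v0:inf,v1:inf,v2:34,v3:41,v4:12,v5:16,v6:inf,v7:0,v8:inf
step 4: dist = v0:42,v1:inf,v2:34,v3:41,v4:12,v5:16,v6:inf,v7:0,v8:inf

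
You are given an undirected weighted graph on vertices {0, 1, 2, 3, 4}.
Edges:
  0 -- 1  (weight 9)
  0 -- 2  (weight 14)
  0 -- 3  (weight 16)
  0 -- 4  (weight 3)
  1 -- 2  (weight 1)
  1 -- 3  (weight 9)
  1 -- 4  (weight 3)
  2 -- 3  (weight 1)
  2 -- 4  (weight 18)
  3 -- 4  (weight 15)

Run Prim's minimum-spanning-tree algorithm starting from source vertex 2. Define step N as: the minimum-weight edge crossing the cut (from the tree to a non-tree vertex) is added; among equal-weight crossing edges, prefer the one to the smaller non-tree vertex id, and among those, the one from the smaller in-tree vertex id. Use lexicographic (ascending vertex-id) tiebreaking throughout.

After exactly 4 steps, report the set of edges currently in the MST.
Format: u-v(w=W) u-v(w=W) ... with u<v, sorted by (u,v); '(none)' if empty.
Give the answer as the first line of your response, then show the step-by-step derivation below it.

0-4(w=3) 1-2(w=1) 1-4(w=3) 2-3(w=1)

step 1: add edge 1-2 (w=1); MST = {1-2(w=1)}
step 2: add edge 2-3 (w=1); MST = {1-2(w=1) 2-3(w=1)}
step 3: add edge 1-4 (w=3); MST = {1-2(w=1) 1-4(w=3) 2-3(w=1)}
step 4: add edge 0-4 (w=3); MST = {0-4(w=3) 1-2(w=1) 1-4(w=3) 2-3(w=1)}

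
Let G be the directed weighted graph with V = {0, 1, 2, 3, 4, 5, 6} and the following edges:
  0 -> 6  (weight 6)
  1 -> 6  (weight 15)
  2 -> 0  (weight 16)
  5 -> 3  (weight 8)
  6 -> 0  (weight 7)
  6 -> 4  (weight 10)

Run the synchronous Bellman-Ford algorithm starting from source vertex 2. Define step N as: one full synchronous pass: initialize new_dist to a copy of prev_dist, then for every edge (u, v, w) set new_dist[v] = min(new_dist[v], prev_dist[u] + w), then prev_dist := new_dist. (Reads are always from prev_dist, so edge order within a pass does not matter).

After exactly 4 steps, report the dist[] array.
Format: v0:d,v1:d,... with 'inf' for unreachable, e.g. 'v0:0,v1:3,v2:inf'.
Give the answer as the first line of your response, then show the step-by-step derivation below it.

v0:16,v1:inf,v2:0,v3:inf,v4:32,v5:inf,v6:22

step 1: dist = v0:16,v1:inf,v2:0,v3:inf,v4:inf,v5:inf,v6:inf
step 2: dist = v0:16,v1:inf,v2:0,v3:inf,v4:inf,v5:inf,v6:22
step 3: dist = v0:16,v1:inf,v2:0,v3:inf,v4:32,v5:inf,v6:22
step 4: dist = v0:16,v1:inf,v2:0,v3:inf,v4:32,v5:inf,v6:22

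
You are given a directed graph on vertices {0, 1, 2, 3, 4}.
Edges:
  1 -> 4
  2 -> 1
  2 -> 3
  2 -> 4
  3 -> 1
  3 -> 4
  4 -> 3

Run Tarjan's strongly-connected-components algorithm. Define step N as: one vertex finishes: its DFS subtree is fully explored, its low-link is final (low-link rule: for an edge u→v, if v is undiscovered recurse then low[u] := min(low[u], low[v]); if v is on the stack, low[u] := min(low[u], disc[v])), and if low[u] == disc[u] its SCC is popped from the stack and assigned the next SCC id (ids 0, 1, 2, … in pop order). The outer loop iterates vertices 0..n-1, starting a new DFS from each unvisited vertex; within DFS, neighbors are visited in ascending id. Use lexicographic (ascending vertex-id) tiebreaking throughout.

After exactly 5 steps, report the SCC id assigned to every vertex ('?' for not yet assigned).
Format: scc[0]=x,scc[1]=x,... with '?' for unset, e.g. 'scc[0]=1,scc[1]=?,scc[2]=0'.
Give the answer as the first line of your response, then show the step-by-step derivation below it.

scc[0]=0,scc[1]=1,scc[2]=2,scc[3]=1,scc[4]=1

step 1: low=(low[0]=0,low[1]=?,low[2]=?,low[3]=?,low[4]=?); scc=(scc[0]=0,scc[1]=?,scc[2]=?,scc[3]=?,scc[4]=?)
step 2: low=(low[0]=0,low[1]=1,low[2]=?,low[3]=1,low[4]=2); scc=(scc[0]=0,scc[1]=?,scc[2]=?,scc[3]=?,scc[4]=?)
step 3: low=(low[0]=0,low[1]=1,low[2]=?,low[3]=1,low[4]=1); scc=(scc[0]=0,scc[1]=?,scc[2]=?,scc[3]=?,scc[4]=?)
step 4: low=(low[0]=0,low[1]=1,low[2]=?,low[3]=1,low[4]=1); scc=(scc[0]=0,scc[1]=1,scc[2]=?,scc[3]=1,scc[4]=1)
step 5: low=(low[0]=0,low[1]=1,low[2]=4,low[3]=1,low[4]=1); scc=(scc[0]=0,scc[1]=1,scc[2]=2,scc[3]=1,scc[4]=1)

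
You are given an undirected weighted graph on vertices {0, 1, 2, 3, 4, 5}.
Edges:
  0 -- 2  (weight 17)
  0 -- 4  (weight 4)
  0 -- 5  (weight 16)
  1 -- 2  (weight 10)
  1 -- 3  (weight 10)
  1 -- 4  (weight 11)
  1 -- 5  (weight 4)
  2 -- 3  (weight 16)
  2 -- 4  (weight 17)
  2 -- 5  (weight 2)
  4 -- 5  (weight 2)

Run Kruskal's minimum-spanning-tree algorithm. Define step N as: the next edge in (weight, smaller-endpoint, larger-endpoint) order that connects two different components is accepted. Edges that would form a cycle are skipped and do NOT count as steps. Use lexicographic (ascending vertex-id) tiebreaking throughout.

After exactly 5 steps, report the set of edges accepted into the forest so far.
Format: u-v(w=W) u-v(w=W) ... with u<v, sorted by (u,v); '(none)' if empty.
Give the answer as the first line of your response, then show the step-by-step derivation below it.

0-4(w=4) 1-3(w=10) 1-5(w=4) 2-5(w=2) 4-5(w=2)

step 1: add edge 2-5 (w=2); MST = {2-5(w=2)}
step 2: add edge 4-5 (w=2); MST = {2-5(w=2) 4-5(w=2)}
step 3: add edge 0-4 (w=4); MST = {0-4(w=4) 2-5(w=2) 4-5(w=2)}
step 4: add edge 1-5 (w=4); MST = {0-4(w=4) 1-5(w=4) 2-5(w=2) 4-5(w=2)}
step 5: add edge 1-3 (w=10); MST = {0-4(w=4) 1-3(w=10) 1-5(w=4) 2-5(w=2) 4-5(w=2)}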